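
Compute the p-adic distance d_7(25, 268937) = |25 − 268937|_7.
d_7(25, 268937) = 1/16807

Step 1 — x − y = 25 − 268937 = -268912. Step 2 — v_7(-268912) = 5 (factor: -268912 = −(7^5 · 16); the sign does not affect v_p). Step 3 — |x − y|_7 = 7^{-5} = 1/16807.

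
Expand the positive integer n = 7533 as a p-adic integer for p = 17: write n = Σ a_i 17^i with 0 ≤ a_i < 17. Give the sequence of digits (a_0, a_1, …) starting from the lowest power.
(a_0, a_1, …) = (2, 1, 9, 1)

Repeated division by 17 gives the digits low-to-high: 7533 = 2 + 1·17^1 + 9·17^2 + 1·17^3. Digit sequence: (2, 1, 9, 1).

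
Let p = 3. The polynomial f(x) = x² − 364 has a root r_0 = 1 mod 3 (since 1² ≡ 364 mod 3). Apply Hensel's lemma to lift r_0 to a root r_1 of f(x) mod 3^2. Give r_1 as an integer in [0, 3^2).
r_1 = 7 (mod 9)

Hensel's recurrence: r_{i+1} = r_i − f(r_i)·(f′(r_i))^{-1} mod 3^{i+2}, with f′(x) = 2x. Iterate:
  r_0 = 1 (mod 3)
  r_1 = 7 (mod 9)
Final: r_1 = 7, and one checks f(r_1) ≡ 0 mod 3^2.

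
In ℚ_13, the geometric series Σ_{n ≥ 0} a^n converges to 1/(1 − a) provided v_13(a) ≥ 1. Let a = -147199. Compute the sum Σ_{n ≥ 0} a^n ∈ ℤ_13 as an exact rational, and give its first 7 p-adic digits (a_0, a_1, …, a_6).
Σ a^n = 1/(1 − a) = 1/147200;  first 7 digits = (1, 0, 0, 11, 7, 12, 3)

v_13(a) = 3 ≥ 1, so the series converges in ℤ_13 to 1/(1 − a) = 1/(1 − (-147199)) = 1/147200. Expand this rational in ℤ_13: compute digits iteratively via d_i = x_i mod 13, x_{i+1} = (x_i − d_i)/13. The first 7 digits are (1, 0, 0, 11, 7, 12, 3).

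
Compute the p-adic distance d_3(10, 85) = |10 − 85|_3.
d_3(10, 85) = 1/3

Step 1 — x − y = 10 − 85 = -75. Step 2 — v_3(-75) = 1 (factor: -75 = −(3^1 · 25); the sign does not affect v_p). Step 3 — |x − y|_3 = 3^{-1} = 1/3.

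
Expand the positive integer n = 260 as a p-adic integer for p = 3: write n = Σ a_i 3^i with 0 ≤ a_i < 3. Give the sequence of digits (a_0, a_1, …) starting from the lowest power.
(a_0, a_1, …) = (2, 2, 1, 0, 0, 1)

Repeated division by 3 gives the digits low-to-high: 260 = 2 + 2·3^1 + 1·3^2 + 1·3^5. Digit sequence: (2, 2, 1, 0, 0, 1).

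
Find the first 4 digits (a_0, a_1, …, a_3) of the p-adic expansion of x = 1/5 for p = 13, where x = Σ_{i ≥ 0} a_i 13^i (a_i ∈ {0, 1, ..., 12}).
(a_0, …, a_3) = (8, 2, 5, 10)

v_13(1/5) = 0 (numerator and denominator both coprime to 13), so x ∈ ℤ_13^×. Compute digits iteratively via a_i = x_i mod 13, x_{i+1} = (x_i − a_i)/13, with x_0 = x:
  x_0 = 1/5;  a_0 = 8;  x_1 = (x_0 − 8)/13 = -3/5
  x_1 = -3/5;  a_1 = 2;  x_2 = (x_1 − 2)/13 = -1/5
  x_2 = -1/5;  a_2 = 5;  x_3 = (x_2 − 5)/13 = -2/5
  x_3 = -2/5;  a_3 = 10;  x_4 = (x_3 − 10)/13 = -4/5
Digits: (8, 2, 5, 10).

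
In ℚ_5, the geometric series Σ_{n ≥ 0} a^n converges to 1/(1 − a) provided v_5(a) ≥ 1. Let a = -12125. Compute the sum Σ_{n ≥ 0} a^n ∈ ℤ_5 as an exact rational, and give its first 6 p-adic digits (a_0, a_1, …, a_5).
Σ a^n = 1/(1 − a) = 1/12126;  first 6 digits = (1, 0, 0, 3, 0, 1)

v_5(a) = 3 ≥ 1, so the series converges in ℤ_5 to 1/(1 − a) = 1/(1 − (-12125)) = 1/12126. Expand this rational in ℤ_5: compute digits iteratively via d_i = x_i mod 5, x_{i+1} = (x_i − d_i)/5. The first 6 digits are (1, 0, 0, 3, 0, 1).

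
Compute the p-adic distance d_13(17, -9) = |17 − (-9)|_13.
d_13(17, -9) = 1/13

Step 1 — x − y = 17 − (-9) = 26. Step 2 — v_13(26) = 1 (factor: 26 = (13^1 · 2); the sign does not affect v_p). Step 3 — |x − y|_13 = 13^{-1} = 1/13.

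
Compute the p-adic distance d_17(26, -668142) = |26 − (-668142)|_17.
d_17(26, -668142) = 1/83521

Step 1 — x − y = 26 − (-668142) = 668168. Step 2 — v_17(668168) = 4 (factor: 668168 = (17^4 · 8); the sign does not affect v_p). Step 3 — |x − y|_17 = 17^{-4} = 1/83521.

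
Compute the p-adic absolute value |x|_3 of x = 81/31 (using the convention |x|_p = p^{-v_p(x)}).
|81/31|_3 = 1/81

Step 1 — compute v_3(x) by factoring powers of 3 out of the numerator and denominator: v_3(81/31) = 4. Step 2 — apply |x|_p = p^{-v_p(x)} = 3^{-4} = 1/81.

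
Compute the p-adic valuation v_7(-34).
v_7(-34) = 0

v_7(n) is the largest exponent k such that 7^k divides n. Factor out: -34 = -7^0 · 34. (Sign doesn't affect v_p.) So v_7(-34) = 0.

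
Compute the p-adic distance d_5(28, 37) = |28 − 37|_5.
d_5(28, 37) = 1

Step 1 — x − y = 28 − 37 = -9. Step 2 — v_5(-9) = 0 (factor: -9 = −(5^0 · 9); the sign does not affect v_p). Step 3 — |x − y|_5 = 5^{0} = 1.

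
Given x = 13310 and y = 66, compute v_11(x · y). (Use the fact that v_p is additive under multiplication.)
v_11(878460) = 4

v_p(x) = 3 (factor: 13310 = 11^3 · 10); v_p(y) = 1 (factor: 66 = 11^1 · 6). Additivity: v_p(xy) = v_p(x) + v_p(y) = 3 + 1 = 4. (Direct check: xy = 878460 = 11^4 · (60).)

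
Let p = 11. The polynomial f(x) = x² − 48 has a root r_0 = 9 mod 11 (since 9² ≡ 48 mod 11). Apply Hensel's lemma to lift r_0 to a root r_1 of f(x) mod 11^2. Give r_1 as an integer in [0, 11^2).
r_1 = 108 (mod 121)

Hensel's recurrence: r_{i+1} = r_i − f(r_i)·(f′(r_i))^{-1} mod 11^{i+2}, with f′(x) = 2x. Iterate:
  r_0 = 9 (mod 11)
  r_1 = 108 (mod 121)
Final: r_1 = 108, and one checks f(r_1) ≡ 0 mod 11^2.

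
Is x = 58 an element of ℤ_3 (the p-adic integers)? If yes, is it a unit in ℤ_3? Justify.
x ∈ ℤ_3^× (unit); v_3(x) = 0

ℤ_3 = {x ∈ ℚ_3 : v_3(x) ≥ 0} and ℤ_3^× = {x ∈ ℤ_3 : v_3(x) = 0}. Here v_3(58) = v_3(num) − v_3(den) = 0; compare against these criteria.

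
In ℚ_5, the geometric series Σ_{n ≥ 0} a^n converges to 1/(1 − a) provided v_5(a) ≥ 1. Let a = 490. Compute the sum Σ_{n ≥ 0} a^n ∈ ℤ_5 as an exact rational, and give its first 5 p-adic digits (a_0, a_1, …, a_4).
Σ a^n = 1/(1 − a) = -1/489;  first 5 digits = (1, 3, 3, 1, 4)

v_5(a) = 1 ≥ 1, so the series converges in ℤ_5 to 1/(1 − a) = 1/(1 − 490) = -1/489. Expand this rational in ℤ_5: compute digits iteratively via d_i = x_i mod 5, x_{i+1} = (x_i − d_i)/5. The first 5 digits are (1, 3, 3, 1, 4).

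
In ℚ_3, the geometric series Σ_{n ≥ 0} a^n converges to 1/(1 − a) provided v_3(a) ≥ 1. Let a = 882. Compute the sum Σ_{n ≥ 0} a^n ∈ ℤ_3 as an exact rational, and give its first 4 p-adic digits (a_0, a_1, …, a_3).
Σ a^n = 1/(1 − a) = -1/881;  first 4 digits = (1, 0, 2, 2)

v_3(a) = 2 ≥ 1, so the series converges in ℤ_3 to 1/(1 − a) = 1/(1 − 882) = -1/881. Expand this rational in ℤ_3: compute digits iteratively via d_i = x_i mod 3, x_{i+1} = (x_i − d_i)/3. The first 4 digits are (1, 0, 2, 2).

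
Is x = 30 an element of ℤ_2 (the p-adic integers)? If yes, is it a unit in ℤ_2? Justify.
x ∈ ℤ_2 but not a unit; v_2(x) = 1 > 0

ℤ_2 = {x ∈ ℚ_2 : v_2(x) ≥ 0} and ℤ_2^× = {x ∈ ℤ_2 : v_2(x) = 0}. Here v_2(30) = v_2(num) − v_2(den) = 1; compare against these criteria.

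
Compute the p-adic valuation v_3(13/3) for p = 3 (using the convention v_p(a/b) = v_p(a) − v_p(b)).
v_3(13/3) = -1

Factor powers of 3 from the numerator and denominator of the reduced fraction: 13 = 3^0 · 13 and 3 = 3^1 · 1. Apply v_p(a/b) = v_p(a) − v_p(b): v_3(13/3) = 0 − 1 = -1.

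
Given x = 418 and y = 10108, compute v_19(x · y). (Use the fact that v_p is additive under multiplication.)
v_19(4225144) = 3

v_p(x) = 1 (factor: 418 = 19^1 · 22); v_p(y) = 2 (factor: 10108 = 19^2 · 28). Additivity: v_p(xy) = v_p(x) + v_p(y) = 1 + 2 = 3. (Direct check: xy = 4225144 = 19^3 · (616).)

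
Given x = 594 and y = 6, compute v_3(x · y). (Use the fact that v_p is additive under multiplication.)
v_3(3564) = 4

v_p(x) = 3 (factor: 594 = 3^3 · 22); v_p(y) = 1 (factor: 6 = 3^1 · 2). Additivity: v_p(xy) = v_p(x) + v_p(y) = 3 + 1 = 4. (Direct check: xy = 3564 = 3^4 · (44).)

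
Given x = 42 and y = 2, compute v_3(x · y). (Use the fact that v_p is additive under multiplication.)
v_3(84) = 1

v_p(x) = 1 (factor: 42 = 3^1 · 14); v_p(y) = 0 (factor: 2 = 3^0 · 2). Additivity: v_p(xy) = v_p(x) + v_p(y) = 1 + 0 = 1. (Direct check: xy = 84 = 3^1 · (28).)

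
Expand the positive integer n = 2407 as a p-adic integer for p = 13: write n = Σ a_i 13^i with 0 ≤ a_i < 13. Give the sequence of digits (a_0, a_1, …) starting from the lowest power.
(a_0, a_1, …) = (2, 3, 1, 1)

Repeated division by 13 gives the digits low-to-high: 2407 = 2 + 3·13^1 + 1·13^2 + 1·13^3. Digit sequence: (2, 3, 1, 1).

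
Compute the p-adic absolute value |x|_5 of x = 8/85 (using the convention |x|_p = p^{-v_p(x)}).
|8/85|_5 = 5

Step 1 — compute v_5(x) by factoring powers of 5 out of the numerator and denominator: v_5(8/85) = -1. Step 2 — apply |x|_p = p^{-v_p(x)} = 5^{1} = 5.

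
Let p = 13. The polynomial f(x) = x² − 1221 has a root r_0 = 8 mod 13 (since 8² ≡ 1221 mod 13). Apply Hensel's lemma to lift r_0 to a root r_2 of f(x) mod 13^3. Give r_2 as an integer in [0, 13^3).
r_2 = 1464 (mod 2197)

Hensel's recurrence: r_{i+1} = r_i − f(r_i)·(f′(r_i))^{-1} mod 13^{i+2}, with f′(x) = 2x. Iterate:
  r_0 = 8 (mod 13)
  r_1 = 112 (mod 169)
  r_2 = 1464 (mod 2197)
Final: r_2 = 1464, and one checks f(r_2) ≡ 0 mod 13^3.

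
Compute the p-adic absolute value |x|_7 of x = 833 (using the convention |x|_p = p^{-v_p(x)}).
|833|_7 = 1/49

Step 1 — compute v_7(x) by factoring powers of 7 out of the numerator and denominator: v_7(833) = 2. Step 2 — apply |x|_p = p^{-v_p(x)} = 7^{-2} = 1/49.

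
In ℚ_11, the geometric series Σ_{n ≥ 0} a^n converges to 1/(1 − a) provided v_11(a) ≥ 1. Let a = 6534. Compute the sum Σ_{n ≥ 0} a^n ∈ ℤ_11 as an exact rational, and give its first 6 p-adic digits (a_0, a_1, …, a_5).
Σ a^n = 1/(1 − a) = -1/6533;  first 6 digits = (1, 0, 10, 4, 1, 1)

v_11(a) = 2 ≥ 1, so the series converges in ℤ_11 to 1/(1 − a) = 1/(1 − 6534) = -1/6533. Expand this rational in ℤ_11: compute digits iteratively via d_i = x_i mod 11, x_{i+1} = (x_i − d_i)/11. The first 6 digits are (1, 0, 10, 4, 1, 1).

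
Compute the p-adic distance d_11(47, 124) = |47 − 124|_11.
d_11(47, 124) = 1/11

Step 1 — x − y = 47 − 124 = -77. Step 2 — v_11(-77) = 1 (factor: -77 = −(11^1 · 7); the sign does not affect v_p). Step 3 — |x − y|_11 = 11^{-1} = 1/11.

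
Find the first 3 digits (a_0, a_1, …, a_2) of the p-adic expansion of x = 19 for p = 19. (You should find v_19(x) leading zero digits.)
(a_0, …, a_2) = (0, 1, 0)

v_19(19) = 1, so a_0 = ... = a_0 = 0. Factor out: x = 19^1 · u with u = 1 a unit in ℤ_19. Expand u iteratively via a_{v+i} = u_i mod 19, u_{i+1} = (u_i − a_{v+i})/19:
  u_0 = 1;  a_1 = 1;  u_1 = (u_0 − 1)/19 = 0
  u_1 = 0;  a_2 = 0;  u_2 = (u_1 − 0)/19 = 0
Digits: (0, 1, 0).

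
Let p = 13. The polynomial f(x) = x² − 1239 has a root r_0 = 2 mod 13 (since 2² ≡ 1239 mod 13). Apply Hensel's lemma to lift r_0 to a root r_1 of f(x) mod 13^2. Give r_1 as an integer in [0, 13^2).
r_1 = 15 (mod 169)

Hensel's recurrence: r_{i+1} = r_i − f(r_i)·(f′(r_i))^{-1} mod 13^{i+2}, with f′(x) = 2x. Iterate:
  r_0 = 2 (mod 13)
  r_1 = 15 (mod 169)
Final: r_1 = 15, and one checks f(r_1) ≡ 0 mod 13^2.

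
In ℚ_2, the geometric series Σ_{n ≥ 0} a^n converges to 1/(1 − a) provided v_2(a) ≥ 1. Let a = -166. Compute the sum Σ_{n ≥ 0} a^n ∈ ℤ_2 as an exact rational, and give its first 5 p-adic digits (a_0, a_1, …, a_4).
Σ a^n = 1/(1 − a) = 1/167;  first 5 digits = (1, 1, 1, 0, 1)

v_2(a) = 1 ≥ 1, so the series converges in ℤ_2 to 1/(1 − a) = 1/(1 − (-166)) = 1/167. Expand this rational in ℤ_2: compute digits iteratively via d_i = x_i mod 2, x_{i+1} = (x_i − d_i)/2. The first 5 digits are (1, 1, 1, 0, 1).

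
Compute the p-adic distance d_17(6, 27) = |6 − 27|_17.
d_17(6, 27) = 1

Step 1 — x − y = 6 − 27 = -21. Step 2 — v_17(-21) = 0 (factor: -21 = −(17^0 · 21); the sign does not affect v_p). Step 3 — |x − y|_17 = 17^{0} = 1.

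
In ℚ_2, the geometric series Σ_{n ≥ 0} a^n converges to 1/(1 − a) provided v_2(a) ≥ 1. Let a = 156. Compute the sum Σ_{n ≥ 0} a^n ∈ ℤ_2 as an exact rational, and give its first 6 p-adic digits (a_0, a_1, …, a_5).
Σ a^n = 1/(1 − a) = -1/155;  first 6 digits = (1, 0, 1, 1, 0, 1)

v_2(a) = 2 ≥ 1, so the series converges in ℤ_2 to 1/(1 − a) = 1/(1 − 156) = -1/155. Expand this rational in ℤ_2: compute digits iteratively via d_i = x_i mod 2, x_{i+1} = (x_i − d_i)/2. The first 6 digits are (1, 0, 1, 1, 0, 1).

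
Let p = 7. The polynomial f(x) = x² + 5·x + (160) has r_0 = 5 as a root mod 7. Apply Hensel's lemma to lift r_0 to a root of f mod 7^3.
r_2 = 138 (mod 343)

Hensel: r_{i+1} = r_i − f(r_i)·(f′(r_i))^{-1} mod 7^{i+2}, f′(x) = 2x + 5. Iterate:
  r_0 = 5 (mod 7)
  r_1 = 40 (mod 49)
  r_2 = 138 (mod 343)
Final: r = 138 satisfies f(r) ≡ 0 mod 7^3.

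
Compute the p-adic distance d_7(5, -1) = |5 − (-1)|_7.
d_7(5, -1) = 1

Step 1 — x − y = 5 − (-1) = 6. Step 2 — v_7(6) = 0 (factor: 6 = (7^0 · 6); the sign does not affect v_p). Step 3 — |x − y|_7 = 7^{0} = 1.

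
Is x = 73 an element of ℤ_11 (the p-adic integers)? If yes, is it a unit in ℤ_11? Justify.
x ∈ ℤ_11^× (unit); v_11(x) = 0

ℤ_11 = {x ∈ ℚ_11 : v_11(x) ≥ 0} and ℤ_11^× = {x ∈ ℤ_11 : v_11(x) = 0}. Here v_11(73) = v_11(num) − v_11(den) = 0; compare against these criteria.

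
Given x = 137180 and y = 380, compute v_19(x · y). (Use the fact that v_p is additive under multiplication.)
v_19(52128400) = 4

v_p(x) = 3 (factor: 137180 = 19^3 · 20); v_p(y) = 1 (factor: 380 = 19^1 · 20). Additivity: v_p(xy) = v_p(x) + v_p(y) = 3 + 1 = 4. (Direct check: xy = 52128400 = 19^4 · (400).)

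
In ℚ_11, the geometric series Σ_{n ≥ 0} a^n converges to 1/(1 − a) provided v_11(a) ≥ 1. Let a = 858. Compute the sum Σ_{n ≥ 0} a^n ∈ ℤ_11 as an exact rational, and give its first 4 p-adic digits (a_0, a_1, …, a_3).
Σ a^n = 1/(1 − a) = -1/857;  first 4 digits = (1, 1, 8, 4)

v_11(a) = 1 ≥ 1, so the series converges in ℤ_11 to 1/(1 − a) = 1/(1 − 858) = -1/857. Expand this rational in ℤ_11: compute digits iteratively via d_i = x_i mod 11, x_{i+1} = (x_i − d_i)/11. The first 4 digits are (1, 1, 8, 4).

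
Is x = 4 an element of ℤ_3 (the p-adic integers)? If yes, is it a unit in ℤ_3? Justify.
x ∈ ℤ_3^× (unit); v_3(x) = 0

ℤ_3 = {x ∈ ℚ_3 : v_3(x) ≥ 0} and ℤ_3^× = {x ∈ ℤ_3 : v_3(x) = 0}. Here v_3(4) = v_3(num) − v_3(den) = 0; compare against these criteria.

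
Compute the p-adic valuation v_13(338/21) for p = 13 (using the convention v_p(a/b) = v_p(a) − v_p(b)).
v_13(338/21) = 2

Factor powers of 13 from the numerator and denominator of the reduced fraction: 338 = 13^2 · 2 and 21 = 13^0 · 21. Apply v_p(a/b) = v_p(a) − v_p(b): v_13(338/21) = 2 − 0 = 2.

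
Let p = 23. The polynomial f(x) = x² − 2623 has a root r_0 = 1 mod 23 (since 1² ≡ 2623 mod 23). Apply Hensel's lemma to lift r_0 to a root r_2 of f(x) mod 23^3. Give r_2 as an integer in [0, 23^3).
r_2 = 11892 (mod 12167)

Hensel's recurrence: r_{i+1} = r_i − f(r_i)·(f′(r_i))^{-1} mod 23^{i+2}, with f′(x) = 2x. Iterate:
  r_0 = 1 (mod 23)
  r_1 = 254 (mod 529)
  r_2 = 11892 (mod 12167)
Final: r_2 = 11892, and one checks f(r_2) ≡ 0 mod 23^3.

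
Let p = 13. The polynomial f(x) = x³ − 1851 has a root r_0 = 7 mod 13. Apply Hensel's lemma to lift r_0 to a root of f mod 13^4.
r_3 = 14073 (mod 28561)

Hensel: r_{i+1} = r_i − f(r_i)/f′(r_i) mod 13^{i+2}, where f′(x) = 3x². Iterate:
  r_0 = 7 (mod 13)
  r_1 = 46 (mod 169)
  r_2 = 891 (mod 2197)
  r_3 = 14073 (mod 28561)
Final: r = 14073 with f(r) ≡ 0 mod 13^4.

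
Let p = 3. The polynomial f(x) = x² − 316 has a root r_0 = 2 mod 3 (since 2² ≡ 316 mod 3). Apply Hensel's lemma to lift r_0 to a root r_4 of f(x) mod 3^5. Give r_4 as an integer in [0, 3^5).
r_4 = 125 (mod 243)

Hensel's recurrence: r_{i+1} = r_i − f(r_i)·(f′(r_i))^{-1} mod 3^{i+2}, with f′(x) = 2x. Iterate:
  r_0 = 2 (mod 3)
  r_1 = 8 (mod 9)
  r_2 = 17 (mod 27)
  r_3 = 44 (mod 81)
  r_4 = 125 (mod 243)
Final: r_4 = 125, and one checks f(r_4) ≡ 0 mod 3^5.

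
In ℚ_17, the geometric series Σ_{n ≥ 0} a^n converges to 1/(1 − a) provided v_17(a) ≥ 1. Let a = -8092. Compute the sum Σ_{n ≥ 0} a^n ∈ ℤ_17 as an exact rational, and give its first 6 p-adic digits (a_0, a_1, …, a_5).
Σ a^n = 1/(1 − a) = 1/8093;  first 6 digits = (1, 0, 6, 15, 1, 12)

v_17(a) = 2 ≥ 1, so the series converges in ℤ_17 to 1/(1 − a) = 1/(1 − (-8092)) = 1/8093. Expand this rational in ℤ_17: compute digits iteratively via d_i = x_i mod 17, x_{i+1} = (x_i − d_i)/17. The first 6 digits are (1, 0, 6, 15, 1, 12).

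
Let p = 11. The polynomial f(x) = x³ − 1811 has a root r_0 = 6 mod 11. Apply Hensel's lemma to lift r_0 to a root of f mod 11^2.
r_1 = 116 (mod 121)

Hensel: r_{i+1} = r_i − f(r_i)/f′(r_i) mod 11^{i+2}, where f′(x) = 3x². Iterate:
  r_0 = 6 (mod 11)
  r_1 = 116 (mod 121)
Final: r = 116 with f(r) ≡ 0 mod 11^2.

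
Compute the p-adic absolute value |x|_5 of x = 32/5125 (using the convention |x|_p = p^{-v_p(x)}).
|32/5125|_5 = 125

Step 1 — compute v_5(x) by factoring powers of 5 out of the numerator and denominator: v_5(32/5125) = -3. Step 2 — apply |x|_p = p^{-v_p(x)} = 5^{3} = 125.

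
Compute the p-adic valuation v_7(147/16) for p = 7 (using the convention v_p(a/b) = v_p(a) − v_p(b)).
v_7(147/16) = 2

Factor powers of 7 from the numerator and denominator of the reduced fraction: 147 = 7^2 · 3 and 16 = 7^0 · 16. Apply v_p(a/b) = v_p(a) − v_p(b): v_7(147/16) = 2 − 0 = 2.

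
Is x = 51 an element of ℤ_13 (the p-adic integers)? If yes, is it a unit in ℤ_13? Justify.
x ∈ ℤ_13^× (unit); v_13(x) = 0

ℤ_13 = {x ∈ ℚ_13 : v_13(x) ≥ 0} and ℤ_13^× = {x ∈ ℤ_13 : v_13(x) = 0}. Here v_13(51) = v_13(num) − v_13(den) = 0; compare against these criteria.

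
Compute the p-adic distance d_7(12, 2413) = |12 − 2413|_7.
d_7(12, 2413) = 1/2401

Step 1 — x − y = 12 − 2413 = -2401. Step 2 — v_7(-2401) = 4 (factor: -2401 = −(7^4 · 1); the sign does not affect v_p). Step 3 — |x − y|_7 = 7^{-4} = 1/2401.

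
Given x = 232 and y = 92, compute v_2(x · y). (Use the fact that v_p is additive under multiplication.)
v_2(21344) = 5

v_p(x) = 3 (factor: 232 = 2^3 · 29); v_p(y) = 2 (factor: 92 = 2^2 · 23). Additivity: v_p(xy) = v_p(x) + v_p(y) = 3 + 2 = 5. (Direct check: xy = 21344 = 2^5 · (667).)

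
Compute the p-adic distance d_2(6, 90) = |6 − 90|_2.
d_2(6, 90) = 1/4

Step 1 — x − y = 6 − 90 = -84. Step 2 — v_2(-84) = 2 (factor: -84 = −(2^2 · 21); the sign does not affect v_p). Step 3 — |x − y|_2 = 2^{-2} = 1/4.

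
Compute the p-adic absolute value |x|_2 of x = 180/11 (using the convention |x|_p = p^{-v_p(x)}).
|180/11|_2 = 1/4

Step 1 — compute v_2(x) by factoring powers of 2 out of the numerator and denominator: v_2(180/11) = 2. Step 2 — apply |x|_p = p^{-v_p(x)} = 2^{-2} = 1/4.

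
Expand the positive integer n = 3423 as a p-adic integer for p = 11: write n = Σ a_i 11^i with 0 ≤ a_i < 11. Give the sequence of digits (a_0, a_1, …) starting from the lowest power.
(a_0, a_1, …) = (2, 3, 6, 2)

Repeated division by 11 gives the digits low-to-high: 3423 = 2 + 3·11^1 + 6·11^2 + 2·11^3. Digit sequence: (2, 3, 6, 2).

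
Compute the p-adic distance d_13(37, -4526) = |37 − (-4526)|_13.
d_13(37, -4526) = 1/169

Step 1 — x − y = 37 − (-4526) = 4563. Step 2 — v_13(4563) = 2 (factor: 4563 = (13^2 · 27); the sign does not affect v_p). Step 3 — |x − y|_13 = 13^{-2} = 1/169.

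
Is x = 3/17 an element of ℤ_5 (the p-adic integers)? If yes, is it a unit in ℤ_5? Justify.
x ∈ ℤ_5^× (unit); v_5(x) = 0

ℤ_5 = {x ∈ ℚ_5 : v_5(x) ≥ 0} and ℤ_5^× = {x ∈ ℤ_5 : v_5(x) = 0}. Here v_5(3/17) = v_5(num) − v_5(den) = 0; compare against these criteria.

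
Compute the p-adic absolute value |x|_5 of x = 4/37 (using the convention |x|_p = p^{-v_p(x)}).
|4/37|_5 = 1

Step 1 — compute v_5(x) by factoring powers of 5 out of the numerator and denominator: v_5(4/37) = 0. Step 2 — apply |x|_p = p^{-v_p(x)} = 5^{0} = 1.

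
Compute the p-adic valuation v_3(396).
v_3(396) = 2

v_3(n) is the largest exponent k such that 3^k divides n. Factor out: 396 = 3^2 · 44. (Sign doesn't affect v_p.) So v_3(396) = 2.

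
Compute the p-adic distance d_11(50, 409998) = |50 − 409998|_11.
d_11(50, 409998) = 1/14641

Step 1 — x − y = 50 − 409998 = -409948. Step 2 — v_11(-409948) = 4 (factor: -409948 = −(11^4 · 28); the sign does not affect v_p). Step 3 — |x − y|_11 = 11^{-4} = 1/14641.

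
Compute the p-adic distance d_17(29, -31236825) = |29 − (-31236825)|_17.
d_17(29, -31236825) = 1/1419857

Step 1 — x − y = 29 − (-31236825) = 31236854. Step 2 — v_17(31236854) = 5 (factor: 31236854 = (17^5 · 22); the sign does not affect v_p). Step 3 — |x − y|_17 = 17^{-5} = 1/1419857.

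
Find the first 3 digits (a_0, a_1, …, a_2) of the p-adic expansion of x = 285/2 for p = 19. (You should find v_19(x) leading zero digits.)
(a_0, …, a_2) = (0, 17, 9)

v_19(285/2) = 1, so a_0 = ... = a_0 = 0. Factor out: x = 19^1 · u with u = 15/2 a unit in ℤ_19. Expand u iteratively via a_{v+i} = u_i mod 19, u_{i+1} = (u_i − a_{v+i})/19:
  u_0 = 15/2;  a_1 = 17;  u_1 = (u_0 − 17)/19 = -1/2
  u_1 = -1/2;  a_2 = 9;  u_2 = (u_1 − 9)/19 = -1/2
Digits: (0, 17, 9).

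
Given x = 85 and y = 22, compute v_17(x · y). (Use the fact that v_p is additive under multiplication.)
v_17(1870) = 1

v_p(x) = 1 (factor: 85 = 17^1 · 5); v_p(y) = 0 (factor: 22 = 17^0 · 22). Additivity: v_p(xy) = v_p(x) + v_p(y) = 1 + 0 = 1. (Direct check: xy = 1870 = 17^1 · (110).)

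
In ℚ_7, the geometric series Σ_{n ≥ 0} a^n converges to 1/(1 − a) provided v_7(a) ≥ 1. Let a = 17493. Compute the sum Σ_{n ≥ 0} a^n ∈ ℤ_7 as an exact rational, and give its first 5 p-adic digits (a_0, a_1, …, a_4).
Σ a^n = 1/(1 − a) = -1/17492;  first 5 digits = (1, 0, 0, 2, 0)

v_7(a) = 3 ≥ 1, so the series converges in ℤ_7 to 1/(1 − a) = 1/(1 − 17493) = -1/17492. Expand this rational in ℤ_7: compute digits iteratively via d_i = x_i mod 7, x_{i+1} = (x_i − d_i)/7. The first 5 digits are (1, 0, 0, 2, 0).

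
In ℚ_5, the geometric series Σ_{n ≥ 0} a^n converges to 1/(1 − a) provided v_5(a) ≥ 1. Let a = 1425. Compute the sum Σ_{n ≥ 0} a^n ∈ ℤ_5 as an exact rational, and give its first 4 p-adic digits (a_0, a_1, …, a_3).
Σ a^n = 1/(1 − a) = -1/1424;  first 4 digits = (1, 0, 2, 1)

v_5(a) = 2 ≥ 1, so the series converges in ℤ_5 to 1/(1 − a) = 1/(1 − 1425) = -1/1424. Expand this rational in ℤ_5: compute digits iteratively via d_i = x_i mod 5, x_{i+1} = (x_i − d_i)/5. The first 4 digits are (1, 0, 2, 1).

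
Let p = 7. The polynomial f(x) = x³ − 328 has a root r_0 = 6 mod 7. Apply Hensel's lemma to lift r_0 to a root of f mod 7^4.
r_3 = 2036 (mod 2401)

Hensel: r_{i+1} = r_i − f(r_i)/f′(r_i) mod 7^{i+2}, where f′(x) = 3x². Iterate:
  r_0 = 6 (mod 7)
  r_1 = 27 (mod 49)
  r_2 = 321 (mod 343)
  r_3 = 2036 (mod 2401)
Final: r = 2036 with f(r) ≡ 0 mod 7^4.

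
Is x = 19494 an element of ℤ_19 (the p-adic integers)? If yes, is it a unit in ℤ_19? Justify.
x ∈ ℤ_19 but not a unit; v_19(x) = 2 > 0

ℤ_19 = {x ∈ ℚ_19 : v_19(x) ≥ 0} and ℤ_19^× = {x ∈ ℤ_19 : v_19(x) = 0}. Here v_19(19494) = v_19(num) − v_19(den) = 2; compare against these criteria.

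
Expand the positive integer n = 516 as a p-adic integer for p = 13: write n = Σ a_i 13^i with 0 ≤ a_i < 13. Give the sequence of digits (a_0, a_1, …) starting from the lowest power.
(a_0, a_1, …) = (9, 0, 3)

Repeated division by 13 gives the digits low-to-high: 516 = 9 + 3·13^2. Digit sequence: (9, 0, 3).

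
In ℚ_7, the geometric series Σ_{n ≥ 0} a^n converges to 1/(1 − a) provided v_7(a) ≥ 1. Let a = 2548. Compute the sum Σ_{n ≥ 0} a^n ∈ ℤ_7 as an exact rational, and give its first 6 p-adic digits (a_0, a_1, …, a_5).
Σ a^n = 1/(1 − a) = -1/2547;  first 6 digits = (1, 0, 3, 0, 3, 1)

v_7(a) = 2 ≥ 1, so the series converges in ℤ_7 to 1/(1 − a) = 1/(1 − 2548) = -1/2547. Expand this rational in ℤ_7: compute digits iteratively via d_i = x_i mod 7, x_{i+1} = (x_i − d_i)/7. The first 6 digits are (1, 0, 3, 0, 3, 1).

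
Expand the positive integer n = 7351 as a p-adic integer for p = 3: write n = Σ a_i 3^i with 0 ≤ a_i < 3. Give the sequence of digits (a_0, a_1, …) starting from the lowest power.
(a_0, a_1, …) = (1, 2, 0, 2, 0, 0, 1, 0, 1)

Repeated division by 3 gives the digits low-to-high: 7351 = 1 + 2·3^1 + 2·3^3 + 1·3^6 + 1·3^8. Digit sequence: (1, 2, 0, 2, 0, 0, 1, 0, 1).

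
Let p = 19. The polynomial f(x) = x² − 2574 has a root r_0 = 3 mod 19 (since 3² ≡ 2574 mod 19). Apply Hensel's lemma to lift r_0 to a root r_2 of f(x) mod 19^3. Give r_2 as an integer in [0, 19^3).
r_2 = 1694 (mod 6859)

Hensel's recurrence: r_{i+1} = r_i − f(r_i)·(f′(r_i))^{-1} mod 19^{i+2}, with f′(x) = 2x. Iterate:
  r_0 = 3 (mod 19)
  r_1 = 250 (mod 361)
  r_2 = 1694 (mod 6859)
Final: r_2 = 1694, and one checks f(r_2) ≡ 0 mod 19^3.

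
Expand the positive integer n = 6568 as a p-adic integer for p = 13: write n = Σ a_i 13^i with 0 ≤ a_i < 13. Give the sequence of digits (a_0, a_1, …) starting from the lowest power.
(a_0, a_1, …) = (3, 11, 12, 2)

Repeated division by 13 gives the digits low-to-high: 6568 = 3 + 11·13^1 + 12·13^2 + 2·13^3. Digit sequence: (3, 11, 12, 2).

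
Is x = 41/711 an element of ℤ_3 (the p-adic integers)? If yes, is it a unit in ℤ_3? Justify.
x ∉ ℤ_3 (v_3(x) = -2 < 0)

ℤ_3 = {x ∈ ℚ_3 : v_3(x) ≥ 0} and ℤ_3^× = {x ∈ ℤ_3 : v_3(x) = 0}. Here v_3(41/711) = v_3(num) − v_3(den) = -2; compare against these criteria.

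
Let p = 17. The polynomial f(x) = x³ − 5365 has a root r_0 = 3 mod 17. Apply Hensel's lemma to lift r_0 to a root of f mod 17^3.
r_2 = 190 (mod 4913)

Hensel: r_{i+1} = r_i − f(r_i)/f′(r_i) mod 17^{i+2}, where f′(x) = 3x². Iterate:
  r_0 = 3 (mod 17)
  r_1 = 190 (mod 289)
  r_2 = 190 (mod 4913)
Final: r = 190 with f(r) ≡ 0 mod 17^3.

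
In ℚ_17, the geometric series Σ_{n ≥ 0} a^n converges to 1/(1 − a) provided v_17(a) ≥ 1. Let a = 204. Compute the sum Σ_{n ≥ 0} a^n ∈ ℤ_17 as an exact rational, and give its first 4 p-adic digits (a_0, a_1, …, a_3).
Σ a^n = 1/(1 − a) = -1/203;  first 4 digits = (1, 12, 8, 2)

v_17(a) = 1 ≥ 1, so the series converges in ℤ_17 to 1/(1 − a) = 1/(1 − 204) = -1/203. Expand this rational in ℤ_17: compute digits iteratively via d_i = x_i mod 17, x_{i+1} = (x_i − d_i)/17. The first 4 digits are (1, 12, 8, 2).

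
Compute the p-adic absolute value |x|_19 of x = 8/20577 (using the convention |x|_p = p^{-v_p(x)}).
|8/20577|_19 = 6859

Step 1 — compute v_19(x) by factoring powers of 19 out of the numerator and denominator: v_19(8/20577) = -3. Step 2 — apply |x|_p = p^{-v_p(x)} = 19^{3} = 6859.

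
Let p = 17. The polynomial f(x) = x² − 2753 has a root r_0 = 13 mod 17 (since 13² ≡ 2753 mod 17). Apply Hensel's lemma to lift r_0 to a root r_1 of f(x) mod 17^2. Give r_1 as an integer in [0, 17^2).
r_1 = 268 (mod 289)

Hensel's recurrence: r_{i+1} = r_i − f(r_i)·(f′(r_i))^{-1} mod 17^{i+2}, with f′(x) = 2x. Iterate:
  r_0 = 13 (mod 17)
  r_1 = 268 (mod 289)
Final: r_1 = 268, and one checks f(r_1) ≡ 0 mod 17^2.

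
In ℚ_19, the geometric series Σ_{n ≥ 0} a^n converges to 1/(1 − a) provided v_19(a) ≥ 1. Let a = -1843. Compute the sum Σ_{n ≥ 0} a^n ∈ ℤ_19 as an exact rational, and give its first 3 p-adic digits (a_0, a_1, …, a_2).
Σ a^n = 1/(1 − a) = 1/1844;  first 3 digits = (1, 17, 17)

v_19(a) = 1 ≥ 1, so the series converges in ℤ_19 to 1/(1 − a) = 1/(1 − (-1843)) = 1/1844. Expand this rational in ℤ_19: compute digits iteratively via d_i = x_i mod 19, x_{i+1} = (x_i − d_i)/19. The first 3 digits are (1, 17, 17).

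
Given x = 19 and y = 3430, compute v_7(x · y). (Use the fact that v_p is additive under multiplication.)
v_7(65170) = 3

v_p(x) = 0 (factor: 19 = 7^0 · 19); v_p(y) = 3 (factor: 3430 = 7^3 · 10). Additivity: v_p(xy) = v_p(x) + v_p(y) = 0 + 3 = 3. (Direct check: xy = 65170 = 7^3 · (190).)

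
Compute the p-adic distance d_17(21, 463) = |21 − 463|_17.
d_17(21, 463) = 1/17

Step 1 — x − y = 21 − 463 = -442. Step 2 — v_17(-442) = 1 (factor: -442 = −(17^1 · 26); the sign does not affect v_p). Step 3 — |x − y|_17 = 17^{-1} = 1/17.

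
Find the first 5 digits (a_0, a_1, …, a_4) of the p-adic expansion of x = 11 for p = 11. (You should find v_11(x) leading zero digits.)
(a_0, …, a_4) = (0, 1, 0, 0, 0)

v_11(11) = 1, so a_0 = ... = a_0 = 0. Factor out: x = 11^1 · u with u = 1 a unit in ℤ_11. Expand u iteratively via a_{v+i} = u_i mod 11, u_{i+1} = (u_i − a_{v+i})/11:
  u_0 = 1;  a_1 = 1;  u_1 = (u_0 − 1)/11 = 0
  u_1 = 0;  a_2 = 0;  u_2 = (u_1 − 0)/11 = 0
  u_2 = 0;  a_3 = 0;  u_3 = (u_2 − 0)/11 = 0
  u_3 = 0;  a_4 = 0;  u_4 = (u_3 − 0)/11 = 0
Digits: (0, 1, 0, 0, 0).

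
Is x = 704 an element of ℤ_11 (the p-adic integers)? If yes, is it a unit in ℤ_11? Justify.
x ∈ ℤ_11 but not a unit; v_11(x) = 1 > 0

ℤ_11 = {x ∈ ℚ_11 : v_11(x) ≥ 0} and ℤ_11^× = {x ∈ ℤ_11 : v_11(x) = 0}. Here v_11(704) = v_11(num) − v_11(den) = 1; compare against these criteria.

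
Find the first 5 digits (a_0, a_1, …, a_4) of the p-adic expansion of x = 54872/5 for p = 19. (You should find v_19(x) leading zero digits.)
(a_0, …, a_4) = (0, 0, 0, 13, 7)

v_19(54872/5) = 3, so a_0 = ... = a_2 = 0. Factor out: x = 19^3 · u with u = 8/5 a unit in ℤ_19. Expand u iteratively via a_{v+i} = u_i mod 19, u_{i+1} = (u_i − a_{v+i})/19:
  u_0 = 8/5;  a_3 = 13;  u_1 = (u_0 − 13)/19 = -3/5
  u_1 = -3/5;  a_4 = 7;  u_2 = (u_1 − 7)/19 = -2/5
Digits: (0, 0, 0, 13, 7).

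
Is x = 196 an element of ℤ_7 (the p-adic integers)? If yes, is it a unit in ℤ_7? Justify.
x ∈ ℤ_7 but not a unit; v_7(x) = 2 > 0

ℤ_7 = {x ∈ ℚ_7 : v_7(x) ≥ 0} and ℤ_7^× = {x ∈ ℤ_7 : v_7(x) = 0}. Here v_7(196) = v_7(num) − v_7(den) = 2; compare against these criteria.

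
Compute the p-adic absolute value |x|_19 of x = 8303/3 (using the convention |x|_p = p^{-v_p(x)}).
|8303/3|_19 = 1/361

Step 1 — compute v_19(x) by factoring powers of 19 out of the numerator and denominator: v_19(8303/3) = 2. Step 2 — apply |x|_p = p^{-v_p(x)} = 19^{-2} = 1/361.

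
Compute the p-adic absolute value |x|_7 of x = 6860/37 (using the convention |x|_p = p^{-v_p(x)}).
|6860/37|_7 = 1/343

Step 1 — compute v_7(x) by factoring powers of 7 out of the numerator and denominator: v_7(6860/37) = 3. Step 2 — apply |x|_p = p^{-v_p(x)} = 7^{-3} = 1/343.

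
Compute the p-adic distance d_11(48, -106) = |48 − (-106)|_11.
d_11(48, -106) = 1/11

Step 1 — x − y = 48 − (-106) = 154. Step 2 — v_11(154) = 1 (factor: 154 = (11^1 · 14); the sign does not affect v_p). Step 3 — |x − y|_11 = 11^{-1} = 1/11.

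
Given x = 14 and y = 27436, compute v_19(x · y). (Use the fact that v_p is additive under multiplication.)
v_19(384104) = 3

v_p(x) = 0 (factor: 14 = 19^0 · 14); v_p(y) = 3 (factor: 27436 = 19^3 · 4). Additivity: v_p(xy) = v_p(x) + v_p(y) = 0 + 3 = 3. (Direct check: xy = 384104 = 19^3 · (56).)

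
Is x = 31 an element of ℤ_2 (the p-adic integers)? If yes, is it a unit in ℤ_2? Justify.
x ∈ ℤ_2^× (unit); v_2(x) = 0

ℤ_2 = {x ∈ ℚ_2 : v_2(x) ≥ 0} and ℤ_2^× = {x ∈ ℤ_2 : v_2(x) = 0}. Here v_2(31) = v_2(num) − v_2(den) = 0; compare against these criteria.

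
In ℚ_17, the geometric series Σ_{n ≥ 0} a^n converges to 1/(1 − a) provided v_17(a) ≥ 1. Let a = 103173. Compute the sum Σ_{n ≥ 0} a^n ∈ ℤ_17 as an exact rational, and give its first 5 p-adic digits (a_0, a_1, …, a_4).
Σ a^n = 1/(1 − a) = -1/103172;  first 5 digits = (1, 0, 0, 4, 1)

v_17(a) = 3 ≥ 1, so the series converges in ℤ_17 to 1/(1 − a) = 1/(1 − 103173) = -1/103172. Expand this rational in ℤ_17: compute digits iteratively via d_i = x_i mod 17, x_{i+1} = (x_i − d_i)/17. The first 5 digits are (1, 0, 0, 4, 1).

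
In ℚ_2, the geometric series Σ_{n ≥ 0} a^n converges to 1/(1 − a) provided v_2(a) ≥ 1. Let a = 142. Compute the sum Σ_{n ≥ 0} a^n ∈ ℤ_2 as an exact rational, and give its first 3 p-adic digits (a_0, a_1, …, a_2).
Σ a^n = 1/(1 − a) = -1/141;  first 3 digits = (1, 1, 0)

v_2(a) = 1 ≥ 1, so the series converges in ℤ_2 to 1/(1 − a) = 1/(1 − 142) = -1/141. Expand this rational in ℤ_2: compute digits iteratively via d_i = x_i mod 2, x_{i+1} = (x_i − d_i)/2. The first 3 digits are (1, 1, 0).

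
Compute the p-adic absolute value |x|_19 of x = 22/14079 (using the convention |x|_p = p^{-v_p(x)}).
|22/14079|_19 = 361

Step 1 — compute v_19(x) by factoring powers of 19 out of the numerator and denominator: v_19(22/14079) = -2. Step 2 — apply |x|_p = p^{-v_p(x)} = 19^{2} = 361.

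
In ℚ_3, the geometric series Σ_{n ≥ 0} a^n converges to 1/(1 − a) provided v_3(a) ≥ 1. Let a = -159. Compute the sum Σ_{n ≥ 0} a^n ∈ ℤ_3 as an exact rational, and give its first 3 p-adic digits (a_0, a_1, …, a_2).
Σ a^n = 1/(1 − a) = 1/160;  first 3 digits = (1, 1, 1)

v_3(a) = 1 ≥ 1, so the series converges in ℤ_3 to 1/(1 − a) = 1/(1 − (-159)) = 1/160. Expand this rational in ℤ_3: compute digits iteratively via d_i = x_i mod 3, x_{i+1} = (x_i − d_i)/3. The first 3 digits are (1, 1, 1).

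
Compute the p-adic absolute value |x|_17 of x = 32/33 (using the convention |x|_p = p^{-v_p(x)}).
|32/33|_17 = 1

Step 1 — compute v_17(x) by factoring powers of 17 out of the numerator and denominator: v_17(32/33) = 0. Step 2 — apply |x|_p = p^{-v_p(x)} = 17^{0} = 1.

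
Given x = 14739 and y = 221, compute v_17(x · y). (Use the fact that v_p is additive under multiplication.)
v_17(3257319) = 4

v_p(x) = 3 (factor: 14739 = 17^3 · 3); v_p(y) = 1 (factor: 221 = 17^1 · 13). Additivity: v_p(xy) = v_p(x) + v_p(y) = 3 + 1 = 4. (Direct check: xy = 3257319 = 17^4 · (39).)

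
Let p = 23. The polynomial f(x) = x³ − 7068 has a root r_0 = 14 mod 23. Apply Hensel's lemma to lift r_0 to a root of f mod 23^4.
r_3 = 245355 (mod 279841)

Hensel: r_{i+1} = r_i − f(r_i)/f′(r_i) mod 23^{i+2}, where f′(x) = 3x². Iterate:
  r_0 = 14 (mod 23)
  r_1 = 428 (mod 529)
  r_2 = 2015 (mod 12167)
  r_3 = 245355 (mod 279841)
Final: r = 245355 with f(r) ≡ 0 mod 23^4.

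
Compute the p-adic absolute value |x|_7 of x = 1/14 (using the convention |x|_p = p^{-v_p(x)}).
|1/14|_7 = 7

Step 1 — compute v_7(x) by factoring powers of 7 out of the numerator and denominator: v_7(1/14) = -1. Step 2 — apply |x|_p = p^{-v_p(x)} = 7^{1} = 7.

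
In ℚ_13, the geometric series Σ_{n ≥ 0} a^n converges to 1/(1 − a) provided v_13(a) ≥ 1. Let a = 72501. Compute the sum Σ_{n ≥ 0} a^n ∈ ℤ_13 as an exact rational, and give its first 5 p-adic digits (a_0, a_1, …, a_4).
Σ a^n = 1/(1 − a) = -1/72500;  first 5 digits = (1, 0, 0, 7, 2)

v_13(a) = 3 ≥ 1, so the series converges in ℤ_13 to 1/(1 − a) = 1/(1 − 72501) = -1/72500. Expand this rational in ℤ_13: compute digits iteratively via d_i = x_i mod 13, x_{i+1} = (x_i − d_i)/13. The first 5 digits are (1, 0, 0, 7, 2).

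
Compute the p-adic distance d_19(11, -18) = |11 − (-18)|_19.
d_19(11, -18) = 1

Step 1 — x − y = 11 − (-18) = 29. Step 2 — v_19(29) = 0 (factor: 29 = (19^0 · 29); the sign does not affect v_p). Step 3 — |x − y|_19 = 19^{0} = 1.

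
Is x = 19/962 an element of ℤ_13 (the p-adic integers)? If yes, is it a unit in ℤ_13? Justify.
x ∉ ℤ_13 (v_13(x) = -1 < 0)

ℤ_13 = {x ∈ ℚ_13 : v_13(x) ≥ 0} and ℤ_13^× = {x ∈ ℤ_13 : v_13(x) = 0}. Here v_13(19/962) = v_13(num) − v_13(den) = -1; compare against these criteria.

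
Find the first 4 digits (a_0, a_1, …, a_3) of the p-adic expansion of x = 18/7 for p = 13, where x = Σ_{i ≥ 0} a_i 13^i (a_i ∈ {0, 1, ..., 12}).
(a_0, …, a_3) = (10, 5, 7, 5)

v_13(18/7) = 0 (numerator and denominator both coprime to 13), so x ∈ ℤ_13^×. Compute digits iteratively via a_i = x_i mod 13, x_{i+1} = (x_i − a_i)/13, with x_0 = x:
  x_0 = 18/7;  a_0 = 10;  x_1 = (x_0 − 10)/13 = -4/7
  x_1 = -4/7;  a_1 = 5;  x_2 = (x_1 − 5)/13 = -3/7
  x_2 = -3/7;  a_2 = 7;  x_3 = (x_2 − 7)/13 = -4/7
  x_3 = -4/7;  a_3 = 5;  x_4 = (x_3 − 5)/13 = -3/7
Digits: (10, 5, 7, 5).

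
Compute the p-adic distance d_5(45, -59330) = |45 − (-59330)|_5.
d_5(45, -59330) = 1/3125

Step 1 — x − y = 45 − (-59330) = 59375. Step 2 — v_5(59375) = 5 (factor: 59375 = (5^5 · 19); the sign does not affect v_p). Step 3 — |x − y|_5 = 5^{-5} = 1/3125.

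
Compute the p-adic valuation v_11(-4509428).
v_11(-4509428) = 5

v_11(n) is the largest exponent k such that 11^k divides n. Factor out: -4509428 = -11^5 · 28. (Sign doesn't affect v_p.) So v_11(-4509428) = 5.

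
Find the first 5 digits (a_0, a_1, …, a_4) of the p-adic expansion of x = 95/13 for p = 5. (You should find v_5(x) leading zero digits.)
(a_0, …, a_4) = (0, 3, 2, 3, 2)

v_5(95/13) = 1, so a_0 = ... = a_0 = 0. Factor out: x = 5^1 · u with u = 19/13 a unit in ℤ_5. Expand u iteratively via a_{v+i} = u_i mod 5, u_{i+1} = (u_i − a_{v+i})/5:
  u_0 = 19/13;  a_1 = 3;  u_1 = (u_0 − 3)/5 = -4/13
  u_1 = -4/13;  a_2 = 2;  u_2 = (u_1 − 2)/5 = -6/13
  u_2 = -6/13;  a_3 = 3;  u_3 = (u_2 − 3)/5 = -9/13
  u_3 = -9/13;  a_4 = 2;  u_4 = (u_3 − 2)/5 = -7/13
Digits: (0, 3, 2, 3, 2).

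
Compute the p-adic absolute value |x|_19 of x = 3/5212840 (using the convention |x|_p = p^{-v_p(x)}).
|3/5212840|_19 = 130321

Step 1 — compute v_19(x) by factoring powers of 19 out of the numerator and denominator: v_19(3/5212840) = -4. Step 2 — apply |x|_p = p^{-v_p(x)} = 19^{4} = 130321.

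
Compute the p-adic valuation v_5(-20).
v_5(-20) = 1

v_5(n) is the largest exponent k such that 5^k divides n. Factor out: -20 = -5^1 · 4. (Sign doesn't affect v_p.) So v_5(-20) = 1.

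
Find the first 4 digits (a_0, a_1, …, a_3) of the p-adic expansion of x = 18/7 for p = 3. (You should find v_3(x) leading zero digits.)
(a_0, …, a_3) = (0, 0, 2, 2)

v_3(18/7) = 2, so a_0 = ... = a_1 = 0. Factor out: x = 3^2 · u with u = 2/7 a unit in ℤ_3. Expand u iteratively via a_{v+i} = u_i mod 3, u_{i+1} = (u_i − a_{v+i})/3:
  u_0 = 2/7;  a_2 = 2;  u_1 = (u_0 − 2)/3 = -4/7
  u_1 = -4/7;  a_3 = 2;  u_2 = (u_1 − 2)/3 = -6/7
Digits: (0, 0, 2, 2).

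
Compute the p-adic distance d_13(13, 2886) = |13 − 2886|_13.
d_13(13, 2886) = 1/169

Step 1 — x − y = 13 − 2886 = -2873. Step 2 — v_13(-2873) = 2 (factor: -2873 = −(13^2 · 17); the sign does not affect v_p). Step 3 — |x − y|_13 = 13^{-2} = 1/169.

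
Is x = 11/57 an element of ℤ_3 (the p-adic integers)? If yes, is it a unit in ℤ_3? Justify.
x ∉ ℤ_3 (v_3(x) = -1 < 0)

ℤ_3 = {x ∈ ℚ_3 : v_3(x) ≥ 0} and ℤ_3^× = {x ∈ ℤ_3 : v_3(x) = 0}. Here v_3(11/57) = v_3(num) − v_3(den) = -1; compare against these criteria.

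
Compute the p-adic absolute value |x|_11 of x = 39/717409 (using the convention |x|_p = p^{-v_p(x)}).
|39/717409|_11 = 14641

Step 1 — compute v_11(x) by factoring powers of 11 out of the numerator and denominator: v_11(39/717409) = -4. Step 2 — apply |x|_p = p^{-v_p(x)} = 11^{4} = 14641.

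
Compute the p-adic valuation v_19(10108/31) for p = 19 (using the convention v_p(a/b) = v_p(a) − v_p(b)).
v_19(10108/31) = 2

Factor powers of 19 from the numerator and denominator of the reduced fraction: 10108 = 19^2 · 28 and 31 = 19^0 · 31. Apply v_p(a/b) = v_p(a) − v_p(b): v_19(10108/31) = 2 − 0 = 2.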